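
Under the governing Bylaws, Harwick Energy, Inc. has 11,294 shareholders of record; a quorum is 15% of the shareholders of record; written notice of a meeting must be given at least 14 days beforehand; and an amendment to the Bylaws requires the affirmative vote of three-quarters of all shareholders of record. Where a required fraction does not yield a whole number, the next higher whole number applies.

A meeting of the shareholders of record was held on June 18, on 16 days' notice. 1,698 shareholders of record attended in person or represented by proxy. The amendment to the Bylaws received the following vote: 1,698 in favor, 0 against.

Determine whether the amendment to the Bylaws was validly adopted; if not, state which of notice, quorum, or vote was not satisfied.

Notice: 16 days given; 14 required. Satisfied.
Quorum: 15% of 11,294 = 1,694.10, rounded up to 1,695; 1,698 present. Satisfied.
Vote: requires three-fourths of all shareholders of record (11,294); 3/4 of 11294 = 8470.50, rounded up to 8471, so 8,471 needed; 1,698 in favor. Not satisfied.

Invalid — vote requirement not satisfied.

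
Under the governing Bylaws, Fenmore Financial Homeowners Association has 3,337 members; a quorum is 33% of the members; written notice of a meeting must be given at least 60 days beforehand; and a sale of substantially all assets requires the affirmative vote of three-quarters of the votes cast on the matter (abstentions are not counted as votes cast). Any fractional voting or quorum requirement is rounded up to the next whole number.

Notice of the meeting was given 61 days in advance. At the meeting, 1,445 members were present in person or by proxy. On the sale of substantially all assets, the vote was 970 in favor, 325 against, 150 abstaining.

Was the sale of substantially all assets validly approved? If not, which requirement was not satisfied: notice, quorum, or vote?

Invalid — vote requirement not satisfied.

Notice: 61 days given; 60 required. Satisfied.
Quorum: 33% of 3,337 = 1,101.21, rounded up to 1,102; 1,445 present. Satisfied.
Vote: requires three-fourths of the votes cast (1,445 − 150 abstaining = 1,295); 3/4 of 1295 = 971.25, rounded up to 972, so 972 needed; 970 in favor. Not satisfied.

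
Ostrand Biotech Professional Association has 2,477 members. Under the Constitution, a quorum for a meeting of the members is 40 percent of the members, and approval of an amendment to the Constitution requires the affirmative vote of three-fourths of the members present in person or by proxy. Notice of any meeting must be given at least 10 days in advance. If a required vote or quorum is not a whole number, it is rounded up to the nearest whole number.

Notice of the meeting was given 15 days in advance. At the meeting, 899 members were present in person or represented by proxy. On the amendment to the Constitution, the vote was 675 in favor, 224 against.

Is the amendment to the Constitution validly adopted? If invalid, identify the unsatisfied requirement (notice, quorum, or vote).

Invalid — quorum requirement not satisfied.

Notice: 15 days given; 10 required. Satisfied.
Quorum: 40% of 2,477 = 990.80, rounded up to 991; 899 present. Not satisfied.
Vote: requires three-fourths of those present (899); 3/4 of 899 = 674.25, rounded up to 675, so 675 needed; 675 in favor. Satisfied.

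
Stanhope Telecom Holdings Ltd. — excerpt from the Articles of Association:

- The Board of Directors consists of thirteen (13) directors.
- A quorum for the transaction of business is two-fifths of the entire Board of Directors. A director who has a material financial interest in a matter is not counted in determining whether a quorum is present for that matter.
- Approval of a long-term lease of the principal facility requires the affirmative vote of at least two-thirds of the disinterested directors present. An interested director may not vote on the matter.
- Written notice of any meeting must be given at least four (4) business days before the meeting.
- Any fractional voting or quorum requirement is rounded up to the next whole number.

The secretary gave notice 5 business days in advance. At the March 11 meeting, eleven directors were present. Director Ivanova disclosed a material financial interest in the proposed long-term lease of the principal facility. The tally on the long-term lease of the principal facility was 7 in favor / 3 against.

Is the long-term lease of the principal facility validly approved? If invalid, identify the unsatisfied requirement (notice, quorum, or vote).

Notice: 5 business days given; 4 required (5 ≥ 4). Satisfied.
Quorum: 11 present, but the 1 interested director does not count, leaving 10. Quorum is 6. Satisfied.
Vote: the long-term lease of the principal facility requires two-thirds of the disinterested directors present (11 − 1 = 10). 2/3 of 10 = 6.67, rounded up to 7, so 7 affirmative votes are needed; 7 voted in favor. Satisfied.

Valid — all requirements satisfied.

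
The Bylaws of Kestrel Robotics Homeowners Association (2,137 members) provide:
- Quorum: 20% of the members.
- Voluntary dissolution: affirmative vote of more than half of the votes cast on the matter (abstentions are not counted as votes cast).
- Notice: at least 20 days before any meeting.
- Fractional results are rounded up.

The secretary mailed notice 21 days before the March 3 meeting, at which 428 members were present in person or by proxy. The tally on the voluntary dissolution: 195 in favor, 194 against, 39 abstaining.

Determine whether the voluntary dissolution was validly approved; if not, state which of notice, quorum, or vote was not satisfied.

Notice: 21 days given; 20 required. Satisfied.
Quorum: 20% of 2,137 = 427.40, rounded up to 428; 428 present. Satisfied.
Vote: requires a majority of the votes cast (428 − 39 abstaining = 389); a majority of 389 is 195, so 195 needed; 195 in favor. Satisfied.

Valid — all requirements satisfied.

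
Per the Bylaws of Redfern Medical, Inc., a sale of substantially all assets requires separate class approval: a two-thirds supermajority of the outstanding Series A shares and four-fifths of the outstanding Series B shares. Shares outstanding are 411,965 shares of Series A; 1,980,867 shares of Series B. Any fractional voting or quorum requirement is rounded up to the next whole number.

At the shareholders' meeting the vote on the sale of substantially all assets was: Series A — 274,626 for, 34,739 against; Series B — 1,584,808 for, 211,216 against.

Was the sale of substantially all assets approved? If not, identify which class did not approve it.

Not approved — the Series A shares did not give the required vote.

Series A: 2/3 of 411965 = 274643.33, rounded up to 274644; 274,644 required, 274,626 in favor — not approved.
Series B: 4/5 of 1980867 = 1584693.60, rounded up to 1584694; 1,584,694 required, 1,584,808 in favor — approved.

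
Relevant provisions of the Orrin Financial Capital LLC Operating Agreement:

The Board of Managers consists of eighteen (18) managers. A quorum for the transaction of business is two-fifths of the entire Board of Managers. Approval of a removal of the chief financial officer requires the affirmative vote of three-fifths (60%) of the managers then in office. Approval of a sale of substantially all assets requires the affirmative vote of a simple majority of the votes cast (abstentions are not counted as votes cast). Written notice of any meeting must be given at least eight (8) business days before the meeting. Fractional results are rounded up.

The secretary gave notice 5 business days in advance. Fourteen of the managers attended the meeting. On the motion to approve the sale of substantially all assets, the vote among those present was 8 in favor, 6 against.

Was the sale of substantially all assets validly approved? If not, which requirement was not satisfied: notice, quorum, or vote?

Notice: 5 business days given; 8 required (5 < 8). Not satisfied.
Quorum: 14 present; quorum is 8. Satisfied.
Vote: the sale of substantially all assets requires a majority of the votes cast (14). A majority of 14 is 8, so 8 affirmative votes are needed; 8 voted in favor. Satisfied.

Invalid — notice requirement not satisfied.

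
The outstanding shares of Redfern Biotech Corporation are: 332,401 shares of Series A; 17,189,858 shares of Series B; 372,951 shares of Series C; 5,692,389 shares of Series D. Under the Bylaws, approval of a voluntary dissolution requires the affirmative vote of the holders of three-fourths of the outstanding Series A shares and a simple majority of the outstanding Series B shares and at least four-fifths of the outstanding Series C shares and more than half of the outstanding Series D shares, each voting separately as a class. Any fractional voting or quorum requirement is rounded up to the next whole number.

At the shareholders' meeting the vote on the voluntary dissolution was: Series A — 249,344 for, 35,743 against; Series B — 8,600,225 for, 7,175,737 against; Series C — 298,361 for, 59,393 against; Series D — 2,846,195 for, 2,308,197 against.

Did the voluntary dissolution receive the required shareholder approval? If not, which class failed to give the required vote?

Approved — every class gave the required vote.

Series A: 3/4 of 332401 = 249300.75, rounded up to 249301; 249,301 required, 249,344 in favor — approved.
Series B: a majority of 17189858 is 8594930; 8,594,930 required, 8,600,225 in favor — approved.
Series C: 4/5 of 372951 = 298360.80, rounded up to 298361; 298,361 required, 298,361 in favor — approved.
Series D: a majority of 5692389 is 2846195; 2,846,195 required, 2,846,195 in favor — approved.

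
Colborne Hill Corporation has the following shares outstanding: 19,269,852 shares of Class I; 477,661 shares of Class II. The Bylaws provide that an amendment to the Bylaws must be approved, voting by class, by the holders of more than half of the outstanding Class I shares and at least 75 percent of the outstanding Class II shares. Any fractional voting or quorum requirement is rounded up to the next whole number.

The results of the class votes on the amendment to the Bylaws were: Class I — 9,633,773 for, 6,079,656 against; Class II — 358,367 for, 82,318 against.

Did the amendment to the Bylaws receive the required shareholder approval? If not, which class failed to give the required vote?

Class I: a majority of 19269852 is 9634927; 9,634,927 required, 9,633,773 in favor — not approved.
Class II: 3/4 of 477661 = 358245.75, rounded up to 358246; 358,246 required, 358,367 in favor — approved.

Not approved — the Class I shares did not give the required vote.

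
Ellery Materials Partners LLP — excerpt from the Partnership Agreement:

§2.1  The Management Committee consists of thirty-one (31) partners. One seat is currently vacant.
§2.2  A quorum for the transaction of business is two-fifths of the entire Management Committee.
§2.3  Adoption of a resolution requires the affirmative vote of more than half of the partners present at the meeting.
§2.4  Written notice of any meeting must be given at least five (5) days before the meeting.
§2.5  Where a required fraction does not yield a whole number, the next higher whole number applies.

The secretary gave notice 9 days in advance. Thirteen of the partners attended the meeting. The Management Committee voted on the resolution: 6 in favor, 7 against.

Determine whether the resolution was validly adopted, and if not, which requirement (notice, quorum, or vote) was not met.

Invalid — vote requirement not satisfied.

Notice: 9 days given; 5 required (9 ≥ 5). Satisfied.
Quorum: 13 present; quorum is 13. Satisfied.
Vote: the resolution requires a majority of the partners present (13). A majority of 13 is 7, so 7 affirmative votes are needed; 6 voted in favor. Not satisfied.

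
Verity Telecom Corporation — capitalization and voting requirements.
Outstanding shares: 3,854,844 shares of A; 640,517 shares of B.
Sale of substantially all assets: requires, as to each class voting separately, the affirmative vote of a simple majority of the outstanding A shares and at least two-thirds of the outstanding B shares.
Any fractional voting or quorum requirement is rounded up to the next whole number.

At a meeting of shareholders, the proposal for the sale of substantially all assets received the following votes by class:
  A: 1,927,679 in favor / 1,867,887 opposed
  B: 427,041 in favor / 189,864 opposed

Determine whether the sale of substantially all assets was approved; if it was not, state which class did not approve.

A: a majority of 3854844 is 1927423; 1,927,423 required, 1,927,679 in favor — approved.
B: 2/3 of 640517 = 427011.33, rounded up to 427012; 427,012 required, 427,041 in favor — approved.

Approved — every class gave the required vote.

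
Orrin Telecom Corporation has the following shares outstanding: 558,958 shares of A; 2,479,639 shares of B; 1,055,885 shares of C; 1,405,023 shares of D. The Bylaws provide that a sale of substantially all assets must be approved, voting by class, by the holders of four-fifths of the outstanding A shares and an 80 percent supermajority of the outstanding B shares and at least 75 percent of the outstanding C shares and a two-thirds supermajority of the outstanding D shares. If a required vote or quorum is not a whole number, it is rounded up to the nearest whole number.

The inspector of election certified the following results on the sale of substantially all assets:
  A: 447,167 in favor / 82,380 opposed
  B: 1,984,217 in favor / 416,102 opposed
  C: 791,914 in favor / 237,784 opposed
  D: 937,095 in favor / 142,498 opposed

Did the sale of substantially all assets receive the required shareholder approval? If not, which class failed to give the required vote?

Approved — every class gave the required vote.

A: 4/5 of 558958 = 447166.40, rounded up to 447167; 447,167 required, 447,167 in favor — approved.
B: 4/5 of 2479639 = 1983711.20, rounded up to 1983712; 1,983,712 required, 1,984,217 in favor — approved.
C: 3/4 of 1055885 = 791913.75, rounded up to 791914; 791,914 required, 791,914 in favor — approved.
D: 2/3 of 1405023 = 936682; 936,682 required, 937,095 in favor — approved.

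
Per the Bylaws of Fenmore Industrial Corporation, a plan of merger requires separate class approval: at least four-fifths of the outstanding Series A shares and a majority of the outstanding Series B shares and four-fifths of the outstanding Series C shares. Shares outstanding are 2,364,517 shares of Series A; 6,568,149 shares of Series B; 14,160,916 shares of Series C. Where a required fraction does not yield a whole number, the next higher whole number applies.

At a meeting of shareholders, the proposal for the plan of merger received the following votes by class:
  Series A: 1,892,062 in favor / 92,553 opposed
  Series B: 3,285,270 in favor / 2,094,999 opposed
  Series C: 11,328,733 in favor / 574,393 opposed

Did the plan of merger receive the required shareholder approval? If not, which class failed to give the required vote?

Series A: 4/5 of 2364517 = 1891613.60, rounded up to 1891614; 1,891,614 required, 1,892,062 in favor — approved.
Series B: a majority of 6568149 is 3284075; 3,284,075 required, 3,285,270 in favor — approved.
Series C: 4/5 of 14160916 = 11328732.80, rounded up to 11328733; 11,328,733 required, 11,328,733 in favor — approved.

Approved — every class gave the required vote.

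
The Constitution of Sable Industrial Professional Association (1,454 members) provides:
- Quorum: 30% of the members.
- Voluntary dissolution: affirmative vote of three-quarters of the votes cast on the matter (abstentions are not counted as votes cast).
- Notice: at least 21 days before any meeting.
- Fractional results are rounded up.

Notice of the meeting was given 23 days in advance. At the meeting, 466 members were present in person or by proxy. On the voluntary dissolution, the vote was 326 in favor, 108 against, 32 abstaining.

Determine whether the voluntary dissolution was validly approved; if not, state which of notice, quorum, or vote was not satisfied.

Notice: 23 days given; 21 required. Satisfied.
Quorum: 30% of 1,454 = 436.20, rounded up to 437; 466 present. Satisfied.
Vote: requires three-fourths of the votes cast (466 − 32 abstaining = 434); 3/4 of 434 = 325.50, rounded up to 326, so 326 needed; 326 in favor. Satisfied.

Valid — all requirements satisfied.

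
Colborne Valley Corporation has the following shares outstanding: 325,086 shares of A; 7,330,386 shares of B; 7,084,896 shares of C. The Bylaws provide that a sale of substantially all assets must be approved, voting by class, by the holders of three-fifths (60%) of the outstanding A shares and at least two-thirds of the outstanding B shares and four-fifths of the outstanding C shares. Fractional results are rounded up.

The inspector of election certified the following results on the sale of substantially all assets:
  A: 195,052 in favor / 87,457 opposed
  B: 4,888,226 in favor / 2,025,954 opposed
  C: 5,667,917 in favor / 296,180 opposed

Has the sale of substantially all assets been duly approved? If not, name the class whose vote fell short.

A: 3/5 of 325086 = 195051.60, rounded up to 195052; 195,052 required, 195,052 in favor — approved.
B: 2/3 of 7330386 = 4886924; 4,886,924 required, 4,888,226 in favor — approved.
C: 4/5 of 7084896 = 5667916.80, rounded up to 5667917; 5,667,917 required, 5,667,917 in favor — approved.

Approved — every class gave the required vote.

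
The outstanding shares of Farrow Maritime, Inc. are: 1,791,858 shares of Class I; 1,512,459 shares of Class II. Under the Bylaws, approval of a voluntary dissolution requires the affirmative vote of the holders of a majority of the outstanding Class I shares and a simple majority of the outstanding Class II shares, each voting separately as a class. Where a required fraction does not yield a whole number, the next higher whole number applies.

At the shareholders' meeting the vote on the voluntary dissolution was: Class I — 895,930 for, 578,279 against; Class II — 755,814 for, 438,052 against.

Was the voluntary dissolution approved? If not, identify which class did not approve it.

Not approved — the Class II shares did not give the required vote.

Class I: a majority of 1791858 is 895930; 895,930 required, 895,930 in favor — approved.
Class II: a majority of 1512459 is 756230; 756,230 required, 755,814 in favor — not approved.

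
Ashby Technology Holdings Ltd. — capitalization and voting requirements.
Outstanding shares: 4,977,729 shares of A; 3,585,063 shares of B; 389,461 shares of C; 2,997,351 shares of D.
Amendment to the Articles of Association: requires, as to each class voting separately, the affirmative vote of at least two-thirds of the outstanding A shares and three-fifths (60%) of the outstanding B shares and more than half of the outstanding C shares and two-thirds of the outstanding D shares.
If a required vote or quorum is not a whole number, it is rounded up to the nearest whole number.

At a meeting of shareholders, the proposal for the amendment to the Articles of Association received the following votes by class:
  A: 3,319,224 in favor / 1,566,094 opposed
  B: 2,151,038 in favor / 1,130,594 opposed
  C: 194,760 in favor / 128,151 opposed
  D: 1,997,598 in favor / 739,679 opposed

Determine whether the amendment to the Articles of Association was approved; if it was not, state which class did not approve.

A: 2/3 of 4977729 = 3318486; 3,318,486 required, 3,319,224 in favor — approved.
B: 3/5 of 3585063 = 2151037.80, rounded up to 2151038; 2,151,038 required, 2,151,038 in favor — approved.
C: a majority of 389461 is 194731; 194,731 required, 194,760 in favor — approved.
D: 2/3 of 2997351 = 1998234; 1,998,234 required, 1,997,598 in favor — not approved.

Not approved — the D shares did not give the required vote.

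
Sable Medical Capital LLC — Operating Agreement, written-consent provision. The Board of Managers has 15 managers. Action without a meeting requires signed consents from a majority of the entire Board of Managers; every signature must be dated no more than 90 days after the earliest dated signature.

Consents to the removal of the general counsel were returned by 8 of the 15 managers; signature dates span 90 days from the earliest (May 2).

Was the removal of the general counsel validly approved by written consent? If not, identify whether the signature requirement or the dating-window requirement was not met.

Signatures required: a majority of 15 — a majority of 15 is 8, so 8 needed; 8 signed. Sufficient.
Dating window: the latest signature is 90 days after the earliest; the limit is 90 days. Within the window.

Effective — both the signature and dating-window requirements are satisfied.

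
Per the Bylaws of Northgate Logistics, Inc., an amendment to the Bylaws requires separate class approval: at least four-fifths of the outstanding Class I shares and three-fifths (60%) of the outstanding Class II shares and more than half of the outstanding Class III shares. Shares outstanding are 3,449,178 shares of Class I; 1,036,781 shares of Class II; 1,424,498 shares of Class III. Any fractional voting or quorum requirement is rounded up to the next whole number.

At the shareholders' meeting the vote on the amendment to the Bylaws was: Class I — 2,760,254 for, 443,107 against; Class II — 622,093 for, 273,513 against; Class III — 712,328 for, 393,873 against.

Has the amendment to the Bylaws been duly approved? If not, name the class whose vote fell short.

Approved — every class gave the required vote.

Class I: 4/5 of 3449178 = 2759342.40, rounded up to 2759343; 2,759,343 required, 2,760,254 in favor — approved.
Class II: 3/5 of 1036781 = 622068.60, rounded up to 622069; 622,069 required, 622,093 in favor — approved.
Class III: a majority of 1424498 is 712250; 712,250 required, 712,328 in favor — approved.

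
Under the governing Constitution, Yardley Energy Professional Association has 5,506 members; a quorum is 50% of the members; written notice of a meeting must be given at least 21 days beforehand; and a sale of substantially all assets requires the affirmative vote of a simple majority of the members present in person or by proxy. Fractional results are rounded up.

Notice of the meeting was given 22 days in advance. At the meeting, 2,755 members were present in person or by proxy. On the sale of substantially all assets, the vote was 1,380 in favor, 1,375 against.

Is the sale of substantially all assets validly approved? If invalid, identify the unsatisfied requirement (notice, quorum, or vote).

Notice: 22 days given; 21 required. Satisfied.
Quorum: 50% of 5,506 = 2,753; 2,755 present. Satisfied.
Vote: requires a majority of those present (2,755); a majority of 2755 is 1378, so 1,378 needed; 1,380 in favor. Satisfied.

Valid — all requirements satisfied.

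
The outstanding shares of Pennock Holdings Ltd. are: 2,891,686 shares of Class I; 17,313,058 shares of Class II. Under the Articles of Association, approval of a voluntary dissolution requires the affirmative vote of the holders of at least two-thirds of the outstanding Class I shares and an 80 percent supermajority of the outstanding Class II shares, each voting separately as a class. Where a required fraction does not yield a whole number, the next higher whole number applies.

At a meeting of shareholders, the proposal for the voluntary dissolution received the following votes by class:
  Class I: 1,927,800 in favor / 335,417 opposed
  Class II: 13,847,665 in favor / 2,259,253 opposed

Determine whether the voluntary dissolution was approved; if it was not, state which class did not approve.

Class I: 2/3 of 2891686 = 1927790.67, rounded up to 1927791; 1,927,791 required, 1,927,800 in favor — approved.
Class II: 4/5 of 17313058 = 13850446.40, rounded up to 13850447; 13,850,447 required, 13,847,665 in favor — not approved.

Not approved — the Class II shares did not give the required vote.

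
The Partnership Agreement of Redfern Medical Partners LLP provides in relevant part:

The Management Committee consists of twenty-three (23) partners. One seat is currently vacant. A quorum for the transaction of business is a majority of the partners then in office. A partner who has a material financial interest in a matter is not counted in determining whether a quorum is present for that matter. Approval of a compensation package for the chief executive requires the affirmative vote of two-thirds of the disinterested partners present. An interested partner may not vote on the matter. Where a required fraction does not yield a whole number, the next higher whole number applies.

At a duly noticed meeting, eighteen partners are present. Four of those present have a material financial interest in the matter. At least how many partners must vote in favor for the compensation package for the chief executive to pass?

The compensation package for the chief executive requires two-thirds of the disinterested partners present (18 − 4 = 14).
2/3 of 14 = 9.33, rounded up to 10.

10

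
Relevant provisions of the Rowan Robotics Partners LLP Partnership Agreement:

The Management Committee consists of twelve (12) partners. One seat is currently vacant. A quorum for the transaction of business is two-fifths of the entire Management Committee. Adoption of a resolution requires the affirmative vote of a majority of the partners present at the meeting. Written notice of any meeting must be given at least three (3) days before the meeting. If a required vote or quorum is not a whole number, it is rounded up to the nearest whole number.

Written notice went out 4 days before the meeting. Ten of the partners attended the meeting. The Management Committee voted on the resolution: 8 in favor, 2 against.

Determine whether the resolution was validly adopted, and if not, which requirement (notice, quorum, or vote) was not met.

Valid — all requirements satisfied.

Notice: 4 days given; 3 required (4 ≥ 3). Satisfied.
Quorum: 10 present; quorum is 5. Satisfied.
Vote: the resolution requires a majority of the partners present (10). A majority of 10 is 6, so 6 affirmative votes are needed; 8 voted in favor. Satisfied.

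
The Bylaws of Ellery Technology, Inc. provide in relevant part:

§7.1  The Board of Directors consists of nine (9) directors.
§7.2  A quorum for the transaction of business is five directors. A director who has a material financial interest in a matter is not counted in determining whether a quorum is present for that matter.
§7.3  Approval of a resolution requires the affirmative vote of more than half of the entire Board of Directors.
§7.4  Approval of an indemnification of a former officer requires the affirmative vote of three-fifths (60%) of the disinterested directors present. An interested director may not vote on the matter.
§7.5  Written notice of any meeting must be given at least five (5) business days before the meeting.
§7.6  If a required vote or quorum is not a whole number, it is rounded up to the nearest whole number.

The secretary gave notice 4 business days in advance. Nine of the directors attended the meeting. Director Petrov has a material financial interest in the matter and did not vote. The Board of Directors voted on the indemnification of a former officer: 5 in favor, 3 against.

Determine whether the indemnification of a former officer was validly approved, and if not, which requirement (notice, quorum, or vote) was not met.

Notice: 4 business days given; 5 required (4 < 5). Not satisfied.
Quorum: 9 present, but the 1 interested director does not count, leaving 8. Quorum is 5. Satisfied.
Vote: the indemnification of a former officer requires three-fifths of the disinterested directors present (9 − 1 = 8). 3/5 of 8 = 4.80, rounded up to 5, so 5 affirmative votes are needed; 5 voted in favor. Satisfied.

Invalid — notice requirement not satisfied.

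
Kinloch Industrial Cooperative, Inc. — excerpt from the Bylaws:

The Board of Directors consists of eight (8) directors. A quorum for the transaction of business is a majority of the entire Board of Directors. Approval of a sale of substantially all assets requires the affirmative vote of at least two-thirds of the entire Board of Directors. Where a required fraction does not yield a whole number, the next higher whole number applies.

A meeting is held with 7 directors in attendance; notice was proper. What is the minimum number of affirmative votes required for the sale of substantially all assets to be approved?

6

The sale of substantially all assets requires two-thirds of the entire Board of Directors (8).
2/3 of 8 = 5.33, rounded up to 6.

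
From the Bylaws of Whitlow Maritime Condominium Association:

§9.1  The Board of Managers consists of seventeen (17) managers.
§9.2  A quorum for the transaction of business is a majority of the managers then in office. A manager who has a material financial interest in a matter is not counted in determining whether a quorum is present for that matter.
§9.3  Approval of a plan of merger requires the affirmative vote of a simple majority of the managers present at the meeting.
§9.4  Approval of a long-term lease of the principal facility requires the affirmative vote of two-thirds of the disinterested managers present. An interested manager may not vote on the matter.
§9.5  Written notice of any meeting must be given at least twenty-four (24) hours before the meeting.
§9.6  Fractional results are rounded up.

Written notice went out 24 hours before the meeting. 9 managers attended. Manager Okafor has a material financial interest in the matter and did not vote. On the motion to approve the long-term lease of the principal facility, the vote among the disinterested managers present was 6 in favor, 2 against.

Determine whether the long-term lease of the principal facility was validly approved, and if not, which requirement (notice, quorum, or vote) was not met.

Invalid — quorum requirement not satisfied.

Notice: 24 hours given; 24 required (24 ≥ 24). Satisfied.
Quorum: 9 present, but the 1 interested manager does not count, leaving 8. Quorum is 9. Not satisfied.
Vote: the long-term lease of the principal facility requires two-thirds of the disinterested managers present (9 − 1 = 8). 2/3 of 8 = 5.33, rounded up to 6, so 6 affirmative votes are needed; 6 voted in favor. Satisfied. (Moot — without a quorum no business can be validly transacted.)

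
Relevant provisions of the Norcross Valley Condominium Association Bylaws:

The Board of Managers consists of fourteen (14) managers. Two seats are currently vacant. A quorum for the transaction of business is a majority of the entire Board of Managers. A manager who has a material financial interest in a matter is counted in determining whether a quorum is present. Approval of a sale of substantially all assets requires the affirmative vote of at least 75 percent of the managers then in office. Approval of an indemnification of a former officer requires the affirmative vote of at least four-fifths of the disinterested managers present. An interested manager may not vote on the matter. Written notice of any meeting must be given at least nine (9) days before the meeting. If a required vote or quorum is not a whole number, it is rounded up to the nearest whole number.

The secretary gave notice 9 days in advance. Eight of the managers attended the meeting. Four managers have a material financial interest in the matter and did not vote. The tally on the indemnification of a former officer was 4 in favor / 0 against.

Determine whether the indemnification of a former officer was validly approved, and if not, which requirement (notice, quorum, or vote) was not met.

Valid — all requirements satisfied.

Notice: 9 days given; 9 required (9 ≥ 9). Satisfied.
Quorum: 8 present (interested managers count toward quorum); quorum is 8. Satisfied.
Vote: the indemnification of a former officer requires four-fifths of the disinterested managers present (8 − 4 = 4). 4/5 of 4 = 3.20, rounded up to 4, so 4 affirmative votes are needed; 4 voted in favor. Satisfied.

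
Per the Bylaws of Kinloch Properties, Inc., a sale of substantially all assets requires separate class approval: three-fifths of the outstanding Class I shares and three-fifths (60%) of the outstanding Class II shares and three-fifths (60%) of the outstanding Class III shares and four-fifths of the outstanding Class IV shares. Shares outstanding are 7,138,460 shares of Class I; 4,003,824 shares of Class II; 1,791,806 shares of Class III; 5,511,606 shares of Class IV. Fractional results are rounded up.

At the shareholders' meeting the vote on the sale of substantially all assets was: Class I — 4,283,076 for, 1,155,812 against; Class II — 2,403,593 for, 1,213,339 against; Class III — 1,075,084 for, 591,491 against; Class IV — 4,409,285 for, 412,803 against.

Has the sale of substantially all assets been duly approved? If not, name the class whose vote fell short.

Approved — every class gave the required vote.

Class I: 3/5 of 7138460 = 4283076; 4,283,076 required, 4,283,076 in favor — approved.
Class II: 3/5 of 4003824 = 2402294.40, rounded up to 2402295; 2,402,295 required, 2,403,593 in favor — approved.
Class III: 3/5 of 1791806 = 1075083.60, rounded up to 1075084; 1,075,084 required, 1,075,084 in favor — approved.
Class IV: 4/5 of 5511606 = 4409284.80, rounded up to 4409285; 4,409,285 required, 4,409,285 in favor — approved.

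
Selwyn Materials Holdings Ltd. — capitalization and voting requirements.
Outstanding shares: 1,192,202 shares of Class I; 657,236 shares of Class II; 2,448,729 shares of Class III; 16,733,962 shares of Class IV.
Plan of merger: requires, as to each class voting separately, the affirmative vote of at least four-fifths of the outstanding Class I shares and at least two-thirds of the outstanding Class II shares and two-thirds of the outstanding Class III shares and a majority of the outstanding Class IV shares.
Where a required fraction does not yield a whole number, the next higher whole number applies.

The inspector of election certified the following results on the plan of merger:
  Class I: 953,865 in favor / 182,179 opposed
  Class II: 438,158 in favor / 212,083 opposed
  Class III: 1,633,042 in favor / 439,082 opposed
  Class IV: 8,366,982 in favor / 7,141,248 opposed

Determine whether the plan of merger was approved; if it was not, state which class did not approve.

Approved — every class gave the required vote.

Class I: 4/5 of 1192202 = 953761.60, rounded up to 953762; 953,762 required, 953,865 in favor — approved.
Class II: 2/3 of 657236 = 438157.33, rounded up to 438158; 438,158 required, 438,158 in favor — approved.
Class III: 2/3 of 2448729 = 1632486; 1,632,486 required, 1,633,042 in favor — approved.
Class IV: a majority of 16733962 is 8366982; 8,366,982 required, 8,366,982 in favor — approved.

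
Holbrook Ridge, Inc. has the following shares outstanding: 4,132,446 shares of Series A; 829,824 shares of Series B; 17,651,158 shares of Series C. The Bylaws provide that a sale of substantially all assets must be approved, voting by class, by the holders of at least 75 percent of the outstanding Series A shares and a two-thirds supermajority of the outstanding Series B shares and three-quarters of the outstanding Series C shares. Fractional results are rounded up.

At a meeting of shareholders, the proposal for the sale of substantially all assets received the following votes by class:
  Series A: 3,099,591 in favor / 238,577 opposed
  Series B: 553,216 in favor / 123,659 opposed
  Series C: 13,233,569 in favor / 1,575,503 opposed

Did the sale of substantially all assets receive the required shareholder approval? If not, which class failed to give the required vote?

Series A: 3/4 of 4132446 = 3099334.50, rounded up to 3099335; 3,099,335 required, 3,099,591 in favor — approved.
Series B: 2/3 of 829824 = 553216; 553,216 required, 553,216 in favor — approved.
Series C: 3/4 of 17651158 = 13238368.50, rounded up to 13238369; 13,238,369 required, 13,233,569 in favor — not approved.

Not approved — the Series C shares did not give the required vote.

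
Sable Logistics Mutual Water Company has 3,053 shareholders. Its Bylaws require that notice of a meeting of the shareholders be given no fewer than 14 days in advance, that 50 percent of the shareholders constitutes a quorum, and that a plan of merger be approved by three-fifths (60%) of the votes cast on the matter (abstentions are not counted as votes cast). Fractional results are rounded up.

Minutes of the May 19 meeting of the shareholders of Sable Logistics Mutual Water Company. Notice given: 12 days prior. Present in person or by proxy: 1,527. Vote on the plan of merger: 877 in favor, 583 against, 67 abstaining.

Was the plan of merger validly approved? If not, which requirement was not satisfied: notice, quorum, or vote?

Invalid — notice requirement not satisfied.

Notice: 12 days given; 14 required. Not satisfied.
Quorum: 50% of 3,053 = 1,526.50, rounded up to 1,527; 1,527 present. Satisfied.
Vote: requires three-fifths of the votes cast (1,527 − 67 abstaining = 1,460); 3/5 of 1460 = 876, so 876 needed; 877 in favor. Satisfied.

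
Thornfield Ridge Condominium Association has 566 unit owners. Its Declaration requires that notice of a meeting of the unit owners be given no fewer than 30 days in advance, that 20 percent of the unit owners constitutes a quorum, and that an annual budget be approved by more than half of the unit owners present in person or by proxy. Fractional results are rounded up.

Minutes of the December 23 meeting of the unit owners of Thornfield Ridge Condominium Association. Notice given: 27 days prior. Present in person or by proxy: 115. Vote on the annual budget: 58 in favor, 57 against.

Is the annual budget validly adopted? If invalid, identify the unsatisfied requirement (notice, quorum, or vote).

Invalid — notice requirement not satisfied.

Notice: 27 days given; 30 required. Not satisfied.
Quorum: 20% of 566 = 113.20, rounded up to 114; 115 present. Satisfied.
Vote: requires a majority of those present (115); a majority of 115 is 58, so 58 needed; 58 in favor. Satisfied.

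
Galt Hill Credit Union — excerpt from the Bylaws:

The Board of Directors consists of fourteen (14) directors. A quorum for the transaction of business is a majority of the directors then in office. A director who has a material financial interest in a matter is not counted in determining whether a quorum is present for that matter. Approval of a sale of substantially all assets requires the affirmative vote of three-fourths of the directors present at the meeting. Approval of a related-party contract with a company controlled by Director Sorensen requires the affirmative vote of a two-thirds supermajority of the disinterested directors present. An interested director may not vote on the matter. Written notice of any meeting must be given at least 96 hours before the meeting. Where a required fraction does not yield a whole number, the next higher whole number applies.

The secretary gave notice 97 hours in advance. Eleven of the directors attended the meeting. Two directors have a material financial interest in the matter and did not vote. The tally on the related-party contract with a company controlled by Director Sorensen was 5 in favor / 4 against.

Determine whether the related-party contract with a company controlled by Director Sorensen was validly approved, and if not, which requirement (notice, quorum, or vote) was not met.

Notice: 97 hours given; 96 required (97 ≥ 96). Satisfied.
Quorum: 11 present, but the 2 interested directors do not count, leaving 9. Quorum is 8. Satisfied.
Vote: the related-party contract with a company controlled by Director Sorensen requires two-thirds of the disinterested directors present (11 − 2 = 9). 2/3 of 9 = 6, so 6 affirmative votes are needed; 5 voted in favor. Not satisfied.

Invalid — vote requirement not satisfied.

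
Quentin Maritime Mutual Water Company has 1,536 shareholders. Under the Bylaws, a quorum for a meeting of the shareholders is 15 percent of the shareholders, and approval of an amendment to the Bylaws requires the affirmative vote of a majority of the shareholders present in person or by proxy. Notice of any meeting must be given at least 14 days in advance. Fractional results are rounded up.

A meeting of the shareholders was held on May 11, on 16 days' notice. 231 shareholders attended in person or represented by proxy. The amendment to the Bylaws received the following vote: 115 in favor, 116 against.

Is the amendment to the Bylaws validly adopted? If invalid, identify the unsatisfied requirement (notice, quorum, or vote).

Notice: 16 days given; 14 required. Satisfied.
Quorum: 15% of 1,536 = 230.40, rounded up to 231; 231 present. Satisfied.
Vote: requires a majority of those present (231); a majority of 231 is 116, so 116 needed; 115 in favor. Not satisfied.

Invalid — vote requirement not satisfied.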